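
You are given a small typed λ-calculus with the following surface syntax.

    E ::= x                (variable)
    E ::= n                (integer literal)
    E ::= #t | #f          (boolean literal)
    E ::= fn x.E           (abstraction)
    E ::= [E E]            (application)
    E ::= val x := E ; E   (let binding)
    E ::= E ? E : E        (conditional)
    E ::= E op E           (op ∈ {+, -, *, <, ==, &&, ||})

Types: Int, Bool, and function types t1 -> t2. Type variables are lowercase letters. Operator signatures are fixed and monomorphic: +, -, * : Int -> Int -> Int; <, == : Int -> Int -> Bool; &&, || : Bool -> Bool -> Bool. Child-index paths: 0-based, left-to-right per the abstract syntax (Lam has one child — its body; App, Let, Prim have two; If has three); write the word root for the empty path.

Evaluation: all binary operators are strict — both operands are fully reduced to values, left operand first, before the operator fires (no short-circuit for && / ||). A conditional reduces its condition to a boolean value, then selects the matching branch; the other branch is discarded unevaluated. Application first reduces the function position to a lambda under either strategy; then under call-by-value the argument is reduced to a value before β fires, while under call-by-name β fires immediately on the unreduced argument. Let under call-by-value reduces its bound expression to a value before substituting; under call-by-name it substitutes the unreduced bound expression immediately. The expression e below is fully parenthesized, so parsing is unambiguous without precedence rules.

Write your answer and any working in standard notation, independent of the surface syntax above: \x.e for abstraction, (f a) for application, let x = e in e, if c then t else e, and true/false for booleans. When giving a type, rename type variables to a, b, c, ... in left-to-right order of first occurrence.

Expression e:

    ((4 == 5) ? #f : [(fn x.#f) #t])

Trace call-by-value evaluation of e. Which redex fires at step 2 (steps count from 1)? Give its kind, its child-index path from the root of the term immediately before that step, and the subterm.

Working:
step 0: (if (4 == 5) then false else ((\x.false) true))
step 1: [delta@0] (if false then false else ((\x.false) true))
step 2: [if@root] ((\x.false) true)

Answer: if at root : (if false then false else ((\x.false) true))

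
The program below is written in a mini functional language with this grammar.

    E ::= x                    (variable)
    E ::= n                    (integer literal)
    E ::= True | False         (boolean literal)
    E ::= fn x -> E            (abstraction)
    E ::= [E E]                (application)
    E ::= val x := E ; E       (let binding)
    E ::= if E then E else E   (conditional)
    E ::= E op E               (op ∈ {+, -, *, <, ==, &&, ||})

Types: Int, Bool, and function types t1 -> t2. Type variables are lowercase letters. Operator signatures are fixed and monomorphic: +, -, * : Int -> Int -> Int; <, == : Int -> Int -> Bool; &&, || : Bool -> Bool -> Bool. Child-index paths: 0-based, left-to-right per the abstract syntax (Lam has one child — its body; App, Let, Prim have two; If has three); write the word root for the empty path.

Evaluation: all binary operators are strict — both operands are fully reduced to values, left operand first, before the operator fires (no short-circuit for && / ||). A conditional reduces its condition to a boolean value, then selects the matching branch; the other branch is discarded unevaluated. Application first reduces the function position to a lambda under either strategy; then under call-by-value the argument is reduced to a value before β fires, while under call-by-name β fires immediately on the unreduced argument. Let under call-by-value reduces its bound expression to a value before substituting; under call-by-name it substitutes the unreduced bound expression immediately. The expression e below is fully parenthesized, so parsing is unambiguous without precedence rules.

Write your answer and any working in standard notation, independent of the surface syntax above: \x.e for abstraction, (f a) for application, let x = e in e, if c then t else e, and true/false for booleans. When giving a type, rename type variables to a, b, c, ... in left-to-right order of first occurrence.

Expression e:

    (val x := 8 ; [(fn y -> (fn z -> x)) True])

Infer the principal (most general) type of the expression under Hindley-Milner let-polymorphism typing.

Derivation:
let x : Int
x : Int
\z._ : b -> Int
\y._ : a -> b -> Int
  unify a -> b -> Int ~ Bool -> c
  unify a ~ Bool
  unify b -> Int ~ c
_ _ : b -> Int

Answer: a -> Int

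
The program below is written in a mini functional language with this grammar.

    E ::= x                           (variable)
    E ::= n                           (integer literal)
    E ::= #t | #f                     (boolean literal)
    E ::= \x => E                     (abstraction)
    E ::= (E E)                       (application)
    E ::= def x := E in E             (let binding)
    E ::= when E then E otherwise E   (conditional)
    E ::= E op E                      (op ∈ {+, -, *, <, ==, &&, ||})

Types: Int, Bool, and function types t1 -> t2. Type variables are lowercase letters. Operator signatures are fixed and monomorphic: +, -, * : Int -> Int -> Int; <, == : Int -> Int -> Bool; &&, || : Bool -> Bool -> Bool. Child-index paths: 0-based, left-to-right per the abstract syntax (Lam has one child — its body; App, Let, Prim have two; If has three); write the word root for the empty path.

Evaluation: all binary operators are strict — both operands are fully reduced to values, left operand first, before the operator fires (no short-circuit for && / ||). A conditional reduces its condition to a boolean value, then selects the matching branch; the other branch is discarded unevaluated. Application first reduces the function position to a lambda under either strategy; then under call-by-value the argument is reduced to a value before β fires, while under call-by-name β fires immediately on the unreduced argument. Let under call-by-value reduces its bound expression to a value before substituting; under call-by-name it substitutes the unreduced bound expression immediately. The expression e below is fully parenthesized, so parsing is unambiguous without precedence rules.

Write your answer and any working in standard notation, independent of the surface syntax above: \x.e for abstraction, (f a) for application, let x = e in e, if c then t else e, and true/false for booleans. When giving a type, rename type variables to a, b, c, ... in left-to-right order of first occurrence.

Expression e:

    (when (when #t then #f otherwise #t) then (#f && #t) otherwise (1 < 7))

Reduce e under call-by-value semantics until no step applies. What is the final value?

Derivation:
step 0: (if (if true then false else true) then (false && true) else (1 < 7))
step 1: [if@0] (if false then (false && true) else (1 < 7))
step 2: [if@root] (1 < 7)
step 3: [delta@root] true

Answer: true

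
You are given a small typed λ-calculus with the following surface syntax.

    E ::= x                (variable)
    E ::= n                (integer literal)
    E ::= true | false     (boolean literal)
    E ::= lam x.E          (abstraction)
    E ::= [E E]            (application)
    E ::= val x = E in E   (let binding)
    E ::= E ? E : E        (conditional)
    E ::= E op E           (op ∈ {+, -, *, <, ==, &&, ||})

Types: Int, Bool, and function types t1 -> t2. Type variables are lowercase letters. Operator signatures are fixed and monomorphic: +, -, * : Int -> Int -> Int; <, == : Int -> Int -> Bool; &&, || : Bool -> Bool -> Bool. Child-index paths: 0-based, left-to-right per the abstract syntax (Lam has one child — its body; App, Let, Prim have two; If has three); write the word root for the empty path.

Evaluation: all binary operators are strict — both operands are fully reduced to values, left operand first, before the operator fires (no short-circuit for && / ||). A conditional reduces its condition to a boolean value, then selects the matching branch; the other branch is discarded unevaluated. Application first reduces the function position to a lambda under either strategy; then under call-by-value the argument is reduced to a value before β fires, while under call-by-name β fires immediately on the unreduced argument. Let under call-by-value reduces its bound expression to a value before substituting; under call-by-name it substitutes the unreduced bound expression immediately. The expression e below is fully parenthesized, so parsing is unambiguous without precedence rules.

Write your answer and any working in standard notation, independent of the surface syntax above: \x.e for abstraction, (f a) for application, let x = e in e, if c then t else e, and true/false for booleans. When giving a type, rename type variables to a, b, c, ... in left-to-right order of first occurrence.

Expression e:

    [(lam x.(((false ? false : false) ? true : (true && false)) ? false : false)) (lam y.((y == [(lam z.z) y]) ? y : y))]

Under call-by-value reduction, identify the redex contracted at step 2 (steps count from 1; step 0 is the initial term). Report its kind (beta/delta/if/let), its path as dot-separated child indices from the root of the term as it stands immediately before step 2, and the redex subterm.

Derivation:
step 0: ((\x.(if (if (if false then false else false) then true else (true && false)) then false else false)) (\y.(if (y == ((\z.z) y)) then y else y)))
step 1: [beta@root] (if (if (if false then false else false) then true else (true && false)) then false else false)
step 2: [if@0.0] (if (if false then true else (true && false)) then false else false)

Answer: if at 0.0 : (if false then false else false)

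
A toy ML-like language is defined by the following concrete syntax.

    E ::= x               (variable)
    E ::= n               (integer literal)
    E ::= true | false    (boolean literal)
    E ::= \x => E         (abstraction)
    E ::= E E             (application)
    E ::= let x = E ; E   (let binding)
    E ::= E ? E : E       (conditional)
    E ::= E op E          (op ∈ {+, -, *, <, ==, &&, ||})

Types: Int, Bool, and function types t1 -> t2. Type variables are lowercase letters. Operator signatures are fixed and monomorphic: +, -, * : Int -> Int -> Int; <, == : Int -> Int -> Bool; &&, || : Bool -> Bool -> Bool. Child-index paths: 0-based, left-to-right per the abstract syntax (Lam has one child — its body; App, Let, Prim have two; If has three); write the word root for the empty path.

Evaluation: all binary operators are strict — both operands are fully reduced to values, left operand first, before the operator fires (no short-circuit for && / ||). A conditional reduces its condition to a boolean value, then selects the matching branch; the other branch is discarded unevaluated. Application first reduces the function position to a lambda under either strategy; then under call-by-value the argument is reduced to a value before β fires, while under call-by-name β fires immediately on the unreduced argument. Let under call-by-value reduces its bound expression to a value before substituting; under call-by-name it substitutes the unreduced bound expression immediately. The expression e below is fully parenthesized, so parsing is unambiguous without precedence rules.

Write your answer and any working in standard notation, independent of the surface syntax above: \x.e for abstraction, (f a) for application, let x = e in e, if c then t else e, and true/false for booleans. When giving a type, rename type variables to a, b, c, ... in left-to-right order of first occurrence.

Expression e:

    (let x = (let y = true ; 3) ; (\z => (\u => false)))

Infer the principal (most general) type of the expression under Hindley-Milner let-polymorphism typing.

Working:
let y : Bool
let x : Int
\u._ : b -> Bool
\z._ : a -> b -> Bool

Answer: a -> b -> Bool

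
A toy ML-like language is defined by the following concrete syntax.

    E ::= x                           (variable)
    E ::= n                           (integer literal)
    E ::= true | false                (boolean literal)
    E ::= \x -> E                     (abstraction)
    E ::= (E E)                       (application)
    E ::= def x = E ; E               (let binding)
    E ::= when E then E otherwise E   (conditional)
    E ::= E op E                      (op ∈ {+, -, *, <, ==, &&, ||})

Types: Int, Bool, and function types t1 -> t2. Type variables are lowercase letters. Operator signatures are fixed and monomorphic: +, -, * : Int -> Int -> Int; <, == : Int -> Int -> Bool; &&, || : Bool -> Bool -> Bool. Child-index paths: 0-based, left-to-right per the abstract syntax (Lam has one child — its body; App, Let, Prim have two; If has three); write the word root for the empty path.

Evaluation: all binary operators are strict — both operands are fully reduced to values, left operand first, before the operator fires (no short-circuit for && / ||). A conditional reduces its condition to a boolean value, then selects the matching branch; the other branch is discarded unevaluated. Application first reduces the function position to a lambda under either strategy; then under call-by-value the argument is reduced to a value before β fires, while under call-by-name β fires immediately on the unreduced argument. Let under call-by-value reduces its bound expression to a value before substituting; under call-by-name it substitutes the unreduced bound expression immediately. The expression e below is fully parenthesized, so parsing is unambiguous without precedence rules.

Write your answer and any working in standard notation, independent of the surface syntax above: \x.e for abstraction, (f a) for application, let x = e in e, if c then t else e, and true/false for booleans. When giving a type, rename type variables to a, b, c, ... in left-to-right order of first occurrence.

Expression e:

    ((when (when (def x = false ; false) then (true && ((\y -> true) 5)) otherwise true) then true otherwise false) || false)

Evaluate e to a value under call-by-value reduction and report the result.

Answer: true

Working:
step 0: ((if (if (let x = false in false) then (true && ((\y.true) 5)) else true) then true else false) || false)
step 1: [let@0.0.0] ((if (if false then (true && ((\y.true) 5)) else true) then true else false) || false)
step 2: [if@0.0] ((if true then true else false) || false)
step 3: [if@0] (true || false)
step 4: [delta@root] true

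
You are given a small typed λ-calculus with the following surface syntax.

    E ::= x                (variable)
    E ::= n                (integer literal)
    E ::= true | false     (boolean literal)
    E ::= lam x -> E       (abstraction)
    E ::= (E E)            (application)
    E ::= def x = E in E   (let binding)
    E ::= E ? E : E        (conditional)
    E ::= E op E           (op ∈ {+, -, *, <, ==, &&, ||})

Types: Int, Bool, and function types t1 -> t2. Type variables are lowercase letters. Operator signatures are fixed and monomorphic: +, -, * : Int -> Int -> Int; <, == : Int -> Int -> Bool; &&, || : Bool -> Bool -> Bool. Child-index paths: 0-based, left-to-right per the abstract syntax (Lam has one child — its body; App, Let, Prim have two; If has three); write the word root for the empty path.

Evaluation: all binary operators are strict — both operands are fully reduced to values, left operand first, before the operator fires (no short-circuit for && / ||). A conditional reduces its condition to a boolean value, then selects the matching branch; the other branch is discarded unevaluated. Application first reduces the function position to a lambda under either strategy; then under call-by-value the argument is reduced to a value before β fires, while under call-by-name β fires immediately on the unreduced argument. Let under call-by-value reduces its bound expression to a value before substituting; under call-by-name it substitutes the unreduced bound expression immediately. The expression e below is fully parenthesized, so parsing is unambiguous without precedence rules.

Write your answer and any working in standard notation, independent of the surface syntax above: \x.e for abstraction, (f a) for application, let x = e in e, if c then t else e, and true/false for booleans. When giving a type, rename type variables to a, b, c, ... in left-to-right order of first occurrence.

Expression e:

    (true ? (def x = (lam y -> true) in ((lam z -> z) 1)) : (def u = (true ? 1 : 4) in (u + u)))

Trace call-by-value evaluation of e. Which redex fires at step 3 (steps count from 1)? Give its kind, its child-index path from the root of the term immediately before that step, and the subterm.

Answer: beta at root : ((\z.z) 1)

Derivation:
step 0: (if true then (let x = (\y.true) in ((\z.z) 1)) else (let u = (if true then 1 else 4) in (u + u)))
step 1: [if@root] (let x = (\y.true) in ((\z.z) 1))
step 2: [let@root] ((\z.z) 1)
step 3: [beta@root] 1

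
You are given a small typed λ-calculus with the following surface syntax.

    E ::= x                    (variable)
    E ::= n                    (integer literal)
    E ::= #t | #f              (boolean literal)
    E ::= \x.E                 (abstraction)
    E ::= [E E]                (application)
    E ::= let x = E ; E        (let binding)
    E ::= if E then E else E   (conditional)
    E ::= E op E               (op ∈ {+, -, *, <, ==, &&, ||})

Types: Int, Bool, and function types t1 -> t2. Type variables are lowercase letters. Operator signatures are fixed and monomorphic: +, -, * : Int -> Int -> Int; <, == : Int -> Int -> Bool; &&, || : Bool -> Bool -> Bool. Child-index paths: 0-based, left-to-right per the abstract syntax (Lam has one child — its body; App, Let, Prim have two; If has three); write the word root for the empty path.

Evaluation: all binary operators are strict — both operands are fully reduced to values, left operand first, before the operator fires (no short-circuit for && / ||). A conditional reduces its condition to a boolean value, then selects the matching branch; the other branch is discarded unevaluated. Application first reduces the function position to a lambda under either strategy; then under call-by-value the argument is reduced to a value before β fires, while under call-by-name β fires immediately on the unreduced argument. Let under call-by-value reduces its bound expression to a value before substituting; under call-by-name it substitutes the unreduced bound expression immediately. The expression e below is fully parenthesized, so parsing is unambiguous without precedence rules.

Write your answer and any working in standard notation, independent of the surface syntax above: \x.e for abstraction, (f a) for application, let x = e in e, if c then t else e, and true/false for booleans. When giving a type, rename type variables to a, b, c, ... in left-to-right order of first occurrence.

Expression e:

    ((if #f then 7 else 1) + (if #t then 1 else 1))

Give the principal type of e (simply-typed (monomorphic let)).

Derivation:
  unify Bool ~ Bool
  unify Int ~ Int
  unify Int ~ Int
  unify Bool ~ Bool
  unify Int ~ Int
  unify Int ~ Int

Answer: Int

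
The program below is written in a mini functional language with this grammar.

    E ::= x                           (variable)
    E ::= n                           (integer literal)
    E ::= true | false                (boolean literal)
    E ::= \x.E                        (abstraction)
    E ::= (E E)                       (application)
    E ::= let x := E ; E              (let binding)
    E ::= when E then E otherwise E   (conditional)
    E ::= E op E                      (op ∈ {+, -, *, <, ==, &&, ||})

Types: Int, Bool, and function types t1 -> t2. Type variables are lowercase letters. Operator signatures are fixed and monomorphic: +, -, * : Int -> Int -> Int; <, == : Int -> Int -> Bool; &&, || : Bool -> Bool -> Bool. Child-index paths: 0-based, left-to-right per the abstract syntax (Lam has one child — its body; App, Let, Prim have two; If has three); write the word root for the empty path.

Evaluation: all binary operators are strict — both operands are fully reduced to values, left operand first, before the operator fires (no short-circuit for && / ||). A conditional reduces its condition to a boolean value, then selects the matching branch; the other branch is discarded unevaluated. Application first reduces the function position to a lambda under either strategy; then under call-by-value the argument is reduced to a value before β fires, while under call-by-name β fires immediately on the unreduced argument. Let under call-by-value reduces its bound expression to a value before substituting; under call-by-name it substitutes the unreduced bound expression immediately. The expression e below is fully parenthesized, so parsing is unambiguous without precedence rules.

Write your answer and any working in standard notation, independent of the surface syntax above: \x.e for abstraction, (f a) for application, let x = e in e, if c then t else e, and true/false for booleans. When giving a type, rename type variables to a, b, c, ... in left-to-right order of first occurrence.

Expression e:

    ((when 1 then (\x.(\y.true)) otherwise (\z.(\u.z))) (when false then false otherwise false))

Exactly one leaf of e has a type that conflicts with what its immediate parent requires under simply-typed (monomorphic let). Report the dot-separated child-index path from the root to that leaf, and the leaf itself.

Answer: 0.0 : 1

Derivation:
  unify Int ~ Bool
  FAIL: mismatch Int ~ Bool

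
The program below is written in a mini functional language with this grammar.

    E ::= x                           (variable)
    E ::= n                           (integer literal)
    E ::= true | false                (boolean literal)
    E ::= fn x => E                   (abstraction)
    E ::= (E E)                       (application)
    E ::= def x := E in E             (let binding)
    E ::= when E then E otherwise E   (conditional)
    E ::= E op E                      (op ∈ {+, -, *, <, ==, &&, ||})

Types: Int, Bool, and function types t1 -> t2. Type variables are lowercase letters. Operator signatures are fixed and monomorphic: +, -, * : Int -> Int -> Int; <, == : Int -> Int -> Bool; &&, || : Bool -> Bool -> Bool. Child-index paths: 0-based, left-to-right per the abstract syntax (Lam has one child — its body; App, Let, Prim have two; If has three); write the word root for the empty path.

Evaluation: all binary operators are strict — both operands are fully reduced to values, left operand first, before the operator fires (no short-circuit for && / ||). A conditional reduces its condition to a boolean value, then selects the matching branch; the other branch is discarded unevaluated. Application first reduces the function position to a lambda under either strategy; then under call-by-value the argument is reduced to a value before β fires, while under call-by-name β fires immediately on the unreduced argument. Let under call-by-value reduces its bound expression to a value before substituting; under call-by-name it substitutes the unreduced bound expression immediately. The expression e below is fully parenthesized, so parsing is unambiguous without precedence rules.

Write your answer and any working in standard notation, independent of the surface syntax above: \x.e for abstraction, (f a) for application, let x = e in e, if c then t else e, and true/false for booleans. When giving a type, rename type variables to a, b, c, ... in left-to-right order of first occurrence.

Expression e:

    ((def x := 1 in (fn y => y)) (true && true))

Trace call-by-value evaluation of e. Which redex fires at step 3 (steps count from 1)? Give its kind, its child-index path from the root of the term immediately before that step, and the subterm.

Answer: beta at root : ((\y.y) true)

Derivation:
step 0: ((let x = 1 in (\y.y)) (true && true))
step 1: [let@0] ((\y.y) (true && true))
step 2: [delta@1] ((\y.y) true)
step 3: [beta@root] true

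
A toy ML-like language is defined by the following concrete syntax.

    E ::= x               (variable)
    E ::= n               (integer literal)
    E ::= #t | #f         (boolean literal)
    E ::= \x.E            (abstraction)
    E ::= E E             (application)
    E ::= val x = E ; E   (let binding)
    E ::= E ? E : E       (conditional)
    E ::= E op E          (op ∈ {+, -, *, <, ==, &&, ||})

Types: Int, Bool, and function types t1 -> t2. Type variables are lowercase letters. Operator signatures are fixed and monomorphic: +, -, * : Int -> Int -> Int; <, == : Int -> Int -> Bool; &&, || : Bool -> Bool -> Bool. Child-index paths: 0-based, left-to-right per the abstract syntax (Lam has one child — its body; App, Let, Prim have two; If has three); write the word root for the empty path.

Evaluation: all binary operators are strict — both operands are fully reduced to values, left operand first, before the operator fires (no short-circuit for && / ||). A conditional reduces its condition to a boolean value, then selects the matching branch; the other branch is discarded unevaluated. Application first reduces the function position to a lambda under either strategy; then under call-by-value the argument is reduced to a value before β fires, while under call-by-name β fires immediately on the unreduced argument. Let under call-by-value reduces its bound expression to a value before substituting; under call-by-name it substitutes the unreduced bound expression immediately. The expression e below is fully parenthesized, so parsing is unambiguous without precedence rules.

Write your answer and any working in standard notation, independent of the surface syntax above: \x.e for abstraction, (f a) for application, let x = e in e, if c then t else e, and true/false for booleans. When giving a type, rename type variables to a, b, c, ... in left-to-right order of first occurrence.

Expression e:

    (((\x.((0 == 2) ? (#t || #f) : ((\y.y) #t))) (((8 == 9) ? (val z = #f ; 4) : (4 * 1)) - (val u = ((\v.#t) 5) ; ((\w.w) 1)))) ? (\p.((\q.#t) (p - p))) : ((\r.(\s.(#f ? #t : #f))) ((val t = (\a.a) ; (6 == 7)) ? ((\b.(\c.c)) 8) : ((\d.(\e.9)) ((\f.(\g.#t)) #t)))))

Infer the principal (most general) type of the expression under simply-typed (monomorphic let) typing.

Working:
  unify Int ~ Int
  unify Int ~ Int
  unify Bool ~ Bool
  unify Bool ~ Bool
  unify Bool ~ Bool
y : b
\y._ : b -> b
  unify b -> b ~ Bool -> c
  unify b ~ Bool
  unify Bool ~ c
_ _ : Bool
  unify Bool ~ Bool
\x._ : a -> Bool
  unify Int ~ Int
  unify Int ~ Int
  unify Bool ~ Bool
let z : Bool
  unify Int ~ Int
  unify Int ~ Int
  unify Int ~ Int
  unify Int ~ Int
\v._ : d -> Bool
  unify d -> Bool ~ Int -> e
  unify d ~ Int
  unify Bool ~ e
_ _ : Bool
let u : Bool
w : f
\w._ : f -> f
  unify f -> f ~ Int -> g
  unify f ~ Int
  unify Int ~ g
_ _ : Int
  unify Int ~ Int
  unify a -> Bool ~ Int -> h
  unify a ~ Int
  unify Bool ~ h
_ _ : Bool
  unify Bool ~ Bool
\q._ : j -> Bool
p : i
  unify i ~ Int
p : Int
  unify Int ~ Int
  unify j -> Bool ~ Int -> k
  unify j ~ Int
  unify Bool ~ k
_ _ : Bool
\p._ : Int -> Bool
  unify Bool ~ Bool
  unify Bool ~ Bool
\s._ : m -> Bool
\r._ : l -> m -> Bool
a : n
\a._ : n -> n
let t : n -> n
  unify Int ~ Int
  unify Int ~ Int
  unify Bool ~ Bool
c : p
\c._ : p -> p
\b._ : o -> p -> p
  unify o -> p -> p ~ Int -> q
  unify o ~ Int
  unify p -> p ~ q
_ _ : p -> p
\e._ : s -> Int
\d._ : r -> s -> Int
\g._ : u -> Bool
\f._ : t -> u -> Bool
  unify t -> u -> Bool ~ Bool -> v
  unify t ~ Bool
  unify u -> Bool ~ v
_ _ : u -> Bool
  unify r -> s -> Int ~ (u -> Bool) -> w
  unify r ~ u -> Bool
  unify s -> Int ~ w
_ _ : s -> Int
  unify p -> p ~ s -> Int
  unify p ~ s
  unify s ~ Int
  unify l -> m -> Bool ~ (Int -> Int) -> x
  unify l ~ Int -> Int
  unify m -> Bool ~ x
_ _ : m -> Bool
  unify Int -> Bool ~ m -> Bool
  unify Int ~ m
  unify Bool ~ Bool

Answer: Int -> Bool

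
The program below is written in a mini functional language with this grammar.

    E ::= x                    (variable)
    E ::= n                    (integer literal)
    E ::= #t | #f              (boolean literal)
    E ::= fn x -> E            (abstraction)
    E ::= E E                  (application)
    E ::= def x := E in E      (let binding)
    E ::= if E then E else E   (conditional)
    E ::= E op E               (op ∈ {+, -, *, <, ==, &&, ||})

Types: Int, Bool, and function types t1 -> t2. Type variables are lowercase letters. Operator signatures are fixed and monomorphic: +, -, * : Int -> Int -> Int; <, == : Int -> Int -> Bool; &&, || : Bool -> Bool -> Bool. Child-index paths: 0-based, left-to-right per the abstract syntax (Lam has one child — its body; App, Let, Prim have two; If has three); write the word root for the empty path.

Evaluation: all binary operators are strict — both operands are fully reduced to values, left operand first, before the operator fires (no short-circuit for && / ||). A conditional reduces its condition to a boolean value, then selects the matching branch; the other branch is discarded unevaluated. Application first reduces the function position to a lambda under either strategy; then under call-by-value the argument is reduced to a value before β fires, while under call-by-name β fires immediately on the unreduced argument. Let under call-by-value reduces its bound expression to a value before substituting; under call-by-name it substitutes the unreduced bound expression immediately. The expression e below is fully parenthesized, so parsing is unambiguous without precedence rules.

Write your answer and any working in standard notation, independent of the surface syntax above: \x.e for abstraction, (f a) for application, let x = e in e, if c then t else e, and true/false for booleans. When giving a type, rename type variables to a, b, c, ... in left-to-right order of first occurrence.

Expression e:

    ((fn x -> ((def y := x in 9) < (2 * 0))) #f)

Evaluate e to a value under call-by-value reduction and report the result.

Derivation:
step 0: ((\x.((let y = x in 9) < (2 * 0))) false)
step 1: [beta@root] ((let y = false in 9) < (2 * 0))
step 2: [let@0] (9 < (2 * 0))
step 3: [delta@1] (9 < 0)
step 4: [delta@root] false

Answer: false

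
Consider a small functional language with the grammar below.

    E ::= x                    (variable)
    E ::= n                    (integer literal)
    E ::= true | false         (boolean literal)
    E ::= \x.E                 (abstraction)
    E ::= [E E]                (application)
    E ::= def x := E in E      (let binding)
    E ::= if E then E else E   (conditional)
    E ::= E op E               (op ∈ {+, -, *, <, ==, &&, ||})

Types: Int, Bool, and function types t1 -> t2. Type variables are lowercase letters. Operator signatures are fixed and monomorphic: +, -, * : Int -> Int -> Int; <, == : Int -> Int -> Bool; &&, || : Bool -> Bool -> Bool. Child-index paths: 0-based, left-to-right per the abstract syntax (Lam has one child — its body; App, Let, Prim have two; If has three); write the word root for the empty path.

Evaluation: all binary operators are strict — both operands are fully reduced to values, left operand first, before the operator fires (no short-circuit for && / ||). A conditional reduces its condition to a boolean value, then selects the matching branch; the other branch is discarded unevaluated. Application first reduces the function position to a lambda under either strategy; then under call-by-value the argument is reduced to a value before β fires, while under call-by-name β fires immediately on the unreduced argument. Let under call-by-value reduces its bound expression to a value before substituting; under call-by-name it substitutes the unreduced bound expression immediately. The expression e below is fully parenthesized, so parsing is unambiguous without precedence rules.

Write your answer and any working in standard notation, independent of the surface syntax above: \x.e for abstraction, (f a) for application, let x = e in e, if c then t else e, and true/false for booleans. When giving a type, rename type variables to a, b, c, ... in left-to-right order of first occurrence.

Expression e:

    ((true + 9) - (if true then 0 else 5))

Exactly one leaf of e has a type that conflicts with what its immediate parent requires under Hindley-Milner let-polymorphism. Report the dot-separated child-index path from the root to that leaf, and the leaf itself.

Answer: 0.0 : true

Derivation:
  unify Bool ~ Int
  FAIL: mismatch Bool ~ Int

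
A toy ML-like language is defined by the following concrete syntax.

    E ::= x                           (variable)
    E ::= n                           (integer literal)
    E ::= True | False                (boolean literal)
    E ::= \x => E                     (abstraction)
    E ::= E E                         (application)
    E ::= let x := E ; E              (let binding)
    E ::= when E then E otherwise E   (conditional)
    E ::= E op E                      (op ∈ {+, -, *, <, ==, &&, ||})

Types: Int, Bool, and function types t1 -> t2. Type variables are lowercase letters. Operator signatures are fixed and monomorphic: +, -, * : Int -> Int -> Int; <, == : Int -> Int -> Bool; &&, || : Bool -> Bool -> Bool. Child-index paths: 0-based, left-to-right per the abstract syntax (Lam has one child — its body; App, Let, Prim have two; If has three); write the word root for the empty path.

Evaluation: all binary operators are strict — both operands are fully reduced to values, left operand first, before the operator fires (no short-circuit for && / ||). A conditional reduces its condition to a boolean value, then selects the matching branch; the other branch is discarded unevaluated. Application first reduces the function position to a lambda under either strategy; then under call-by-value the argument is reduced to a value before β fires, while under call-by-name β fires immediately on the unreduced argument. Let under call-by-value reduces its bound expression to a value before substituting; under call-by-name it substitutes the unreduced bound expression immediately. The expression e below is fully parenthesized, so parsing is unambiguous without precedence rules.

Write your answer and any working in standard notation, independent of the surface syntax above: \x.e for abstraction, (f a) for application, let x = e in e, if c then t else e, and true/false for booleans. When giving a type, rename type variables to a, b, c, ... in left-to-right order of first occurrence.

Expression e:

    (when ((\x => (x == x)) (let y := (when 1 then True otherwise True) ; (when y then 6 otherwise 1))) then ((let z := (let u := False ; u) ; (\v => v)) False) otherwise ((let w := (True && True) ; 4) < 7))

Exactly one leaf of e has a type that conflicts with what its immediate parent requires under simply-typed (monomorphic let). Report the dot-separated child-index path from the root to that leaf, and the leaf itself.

Answer: 0.1.0.0 : 1

Derivation:
x : a
  unify a ~ Int
x : Int
  unify Int ~ Int
\x._ : Int -> Bool
  unify Int ~ Bool
  FAIL: mismatch Int ~ Bool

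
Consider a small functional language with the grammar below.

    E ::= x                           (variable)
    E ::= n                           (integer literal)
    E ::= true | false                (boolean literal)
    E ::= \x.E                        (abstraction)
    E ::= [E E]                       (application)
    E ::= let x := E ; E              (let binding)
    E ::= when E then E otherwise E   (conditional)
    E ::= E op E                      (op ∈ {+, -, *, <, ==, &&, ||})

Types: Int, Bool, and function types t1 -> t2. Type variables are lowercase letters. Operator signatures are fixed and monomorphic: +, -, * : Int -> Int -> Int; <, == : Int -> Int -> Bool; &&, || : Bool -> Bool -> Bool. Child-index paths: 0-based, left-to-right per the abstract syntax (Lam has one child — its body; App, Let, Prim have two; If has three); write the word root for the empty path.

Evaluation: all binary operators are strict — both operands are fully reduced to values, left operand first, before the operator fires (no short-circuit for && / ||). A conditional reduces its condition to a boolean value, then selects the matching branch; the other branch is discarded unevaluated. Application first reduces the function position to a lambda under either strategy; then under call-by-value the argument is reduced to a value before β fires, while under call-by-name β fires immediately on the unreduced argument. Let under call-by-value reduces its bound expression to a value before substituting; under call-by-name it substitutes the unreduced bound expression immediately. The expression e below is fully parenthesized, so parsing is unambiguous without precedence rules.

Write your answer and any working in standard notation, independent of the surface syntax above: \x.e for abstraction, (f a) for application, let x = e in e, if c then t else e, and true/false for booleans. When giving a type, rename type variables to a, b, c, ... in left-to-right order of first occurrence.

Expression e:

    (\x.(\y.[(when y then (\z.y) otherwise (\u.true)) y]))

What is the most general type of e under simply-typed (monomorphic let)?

Working:
y : b
  unify b ~ Bool
y : Bool
\z._ : c -> Bool
\u._ : d -> Bool
  unify c -> Bool ~ d -> Bool
  unify c ~ d
  unify Bool ~ Bool
y : Bool
  unify d -> Bool ~ Bool -> e
  unify d ~ Bool
  unify Bool ~ e
_ _ : Bool
\y._ : Bool -> Bool
\x._ : a -> Bool -> Bool

Answer: a -> Bool -> Bool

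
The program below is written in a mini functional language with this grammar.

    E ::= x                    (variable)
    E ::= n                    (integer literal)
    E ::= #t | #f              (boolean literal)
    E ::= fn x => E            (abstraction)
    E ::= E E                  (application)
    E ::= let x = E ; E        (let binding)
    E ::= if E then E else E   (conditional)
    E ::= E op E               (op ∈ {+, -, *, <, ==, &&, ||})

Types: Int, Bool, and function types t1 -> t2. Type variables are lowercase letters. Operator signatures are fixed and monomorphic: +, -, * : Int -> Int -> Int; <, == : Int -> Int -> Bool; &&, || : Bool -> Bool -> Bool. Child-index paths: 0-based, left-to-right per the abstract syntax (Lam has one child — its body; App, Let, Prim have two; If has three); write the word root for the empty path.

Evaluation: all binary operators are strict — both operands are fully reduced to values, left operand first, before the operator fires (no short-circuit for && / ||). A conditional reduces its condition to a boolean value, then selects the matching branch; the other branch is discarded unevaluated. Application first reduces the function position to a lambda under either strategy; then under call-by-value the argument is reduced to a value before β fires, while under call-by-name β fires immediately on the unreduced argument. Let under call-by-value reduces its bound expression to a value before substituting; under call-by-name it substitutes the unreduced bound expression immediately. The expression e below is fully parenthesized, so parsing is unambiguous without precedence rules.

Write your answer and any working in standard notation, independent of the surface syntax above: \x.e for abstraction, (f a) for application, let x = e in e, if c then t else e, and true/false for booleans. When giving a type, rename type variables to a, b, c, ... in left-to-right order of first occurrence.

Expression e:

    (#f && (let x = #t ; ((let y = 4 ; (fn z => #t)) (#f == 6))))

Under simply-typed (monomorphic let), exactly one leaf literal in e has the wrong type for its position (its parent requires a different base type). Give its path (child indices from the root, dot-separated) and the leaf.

Working:
  unify Bool ~ Bool
let x : Bool
let y : Int
\z._ : a -> Bool
  unify Bool ~ Int
  FAIL: mismatch Bool ~ Int

Answer: 1.1.1.0 : false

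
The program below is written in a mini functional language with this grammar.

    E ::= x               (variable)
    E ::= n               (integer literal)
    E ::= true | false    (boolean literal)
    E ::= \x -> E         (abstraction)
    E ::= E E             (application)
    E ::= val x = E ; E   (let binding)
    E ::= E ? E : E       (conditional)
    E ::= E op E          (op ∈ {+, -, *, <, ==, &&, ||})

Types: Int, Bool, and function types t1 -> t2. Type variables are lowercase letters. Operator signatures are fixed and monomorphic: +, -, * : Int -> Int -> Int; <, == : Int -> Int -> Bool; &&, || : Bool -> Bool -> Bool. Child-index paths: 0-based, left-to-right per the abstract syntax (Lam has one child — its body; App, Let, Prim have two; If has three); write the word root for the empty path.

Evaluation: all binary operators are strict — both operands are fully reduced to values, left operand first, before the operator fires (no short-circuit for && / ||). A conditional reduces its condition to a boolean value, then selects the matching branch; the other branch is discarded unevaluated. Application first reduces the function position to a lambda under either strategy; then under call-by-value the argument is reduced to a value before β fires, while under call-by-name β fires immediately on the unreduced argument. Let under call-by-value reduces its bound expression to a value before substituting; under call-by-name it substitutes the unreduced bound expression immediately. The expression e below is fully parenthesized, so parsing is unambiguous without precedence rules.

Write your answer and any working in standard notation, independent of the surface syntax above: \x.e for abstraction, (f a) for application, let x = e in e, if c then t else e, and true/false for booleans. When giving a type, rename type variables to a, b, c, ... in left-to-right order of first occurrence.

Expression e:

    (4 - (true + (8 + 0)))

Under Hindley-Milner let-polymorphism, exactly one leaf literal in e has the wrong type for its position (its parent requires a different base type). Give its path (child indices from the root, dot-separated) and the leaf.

Answer: 1.0 : true

Working:
  unify Int ~ Int
  unify Bool ~ Int
  FAIL: mismatch Bool ~ Int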